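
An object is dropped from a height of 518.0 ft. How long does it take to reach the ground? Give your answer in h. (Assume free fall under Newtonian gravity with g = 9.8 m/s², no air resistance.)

h = 518.0 ft × 0.3048 = 157.886 m
t = √(2h/g) = √(2 × 157.886 / 9.8) = 5.67641 s
t = 5.67641 s / 3600.0 = 0.001577 h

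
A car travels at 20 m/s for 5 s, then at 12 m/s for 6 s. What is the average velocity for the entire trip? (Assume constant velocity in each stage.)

d₁ = v₁t₁ = 20 × 5 = 100 m
d₂ = v₂t₂ = 12 × 6 = 72 m
d_total = 172 m, t_total = 11 s
v_avg = d_total/t_total = 172/11 = 15.64 m/s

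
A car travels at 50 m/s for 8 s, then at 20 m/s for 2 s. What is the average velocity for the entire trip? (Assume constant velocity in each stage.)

d₁ = v₁t₁ = 50 × 8 = 400 m
d₂ = v₂t₂ = 20 × 2 = 40 m
d_total = 440 m, t_total = 10 s
v_avg = d_total/t_total = 440/10 = 44.0 m/s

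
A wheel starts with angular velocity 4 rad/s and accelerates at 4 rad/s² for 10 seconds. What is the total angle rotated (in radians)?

θ = ω₀t + ½αt² = 4×10 + ½×4×10² = 240.0 rad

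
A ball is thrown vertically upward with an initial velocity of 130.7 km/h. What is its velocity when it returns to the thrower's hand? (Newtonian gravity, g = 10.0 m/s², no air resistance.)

By conservation of energy (no air resistance), the ball returns to the throw height with the same speed as launch, but directed downward.
|v_ground| = v₀ = 130.7 km/h
v_ground = 130.7 km/h (downward)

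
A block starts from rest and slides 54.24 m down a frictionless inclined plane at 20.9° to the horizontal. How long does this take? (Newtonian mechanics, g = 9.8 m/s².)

a = g sin(θ) = 9.8 × sin(20.9°) = 3.496 m/s²
t = √(2d/a) = √(2 × 54.24 / 3.496) = 5.57 s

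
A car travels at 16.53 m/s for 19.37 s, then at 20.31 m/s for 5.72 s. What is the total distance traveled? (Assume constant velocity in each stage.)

d₁ = v₁t₁ = 16.53 × 19.37 = 320.1861 m
d₂ = v₂t₂ = 20.31 × 5.72 = 116.1732 m
d_total = 320.1861 + 116.1732 = 436.36 m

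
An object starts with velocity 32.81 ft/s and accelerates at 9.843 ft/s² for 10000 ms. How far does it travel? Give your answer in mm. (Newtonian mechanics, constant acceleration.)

v₀ = 32.81 ft/s × 0.3048 = 10.0005 m/s
a = 9.843 ft/s² × 0.3048 = 3.00015 m/s²
t = 10000 ms × 0.001 = 10.0 s
d = v₀ × t + ½ × a × t² = 10.0005 × 10.0 + 0.5 × 3.00015 × 10.0² = 250.012 m
d = 250.012 m / 0.001 = 250000 mm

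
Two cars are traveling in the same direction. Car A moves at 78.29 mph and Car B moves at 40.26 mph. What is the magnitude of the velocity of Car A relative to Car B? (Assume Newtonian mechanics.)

v_rel = |v_A - v_B| = |78.29 - 40.26| = 38.03 mph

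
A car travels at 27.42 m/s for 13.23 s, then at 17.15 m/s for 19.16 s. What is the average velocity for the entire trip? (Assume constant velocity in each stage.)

d₁ = v₁t₁ = 27.42 × 13.23 = 362.7666 m
d₂ = v₂t₂ = 17.15 × 19.16 = 328.594 m
d_total = 691.3606 m, t_total = 32.39 s
v_avg = d_total/t_total = 691.3606/32.39 = 21.34 m/s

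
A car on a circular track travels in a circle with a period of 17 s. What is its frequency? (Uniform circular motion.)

f = 1/T = 1/17 = 0.0588 Hz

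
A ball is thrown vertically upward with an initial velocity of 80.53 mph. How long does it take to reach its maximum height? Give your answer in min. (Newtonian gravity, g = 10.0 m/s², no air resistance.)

v₀ = 80.53 mph × 0.44704 = 36.0001 m/s
t_up = v₀ / g = 36.0001 / 10.0 = 3.60001 s
t_up = 3.60001 s / 60.0 = 0.06 min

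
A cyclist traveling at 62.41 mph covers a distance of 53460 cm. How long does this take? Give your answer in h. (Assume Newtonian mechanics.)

d = 53460 cm × 0.01 = 534.6 m
v = 62.41 mph × 0.44704 = 27.8998 m/s
t = d / v = 534.6 / 27.8998 = 19.1614 s
t = 19.1614 s / 3600.0 = 0.005323 h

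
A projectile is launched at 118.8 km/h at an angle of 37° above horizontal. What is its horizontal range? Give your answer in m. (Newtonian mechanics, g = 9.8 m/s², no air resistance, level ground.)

v₀ = 118.8 km/h × 0.2777777777777778 = 33.0 m/s
R = v₀² × sin(2θ) / g = 33.0² × sin(2 × 37°) / 9.8 = 1089.0 × 0.961262 / 9.8 = 106.8 m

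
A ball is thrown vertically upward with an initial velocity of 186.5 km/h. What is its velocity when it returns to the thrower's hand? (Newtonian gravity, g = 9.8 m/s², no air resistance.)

By conservation of energy (no air resistance), the ball returns to the throw height with the same speed as launch, but directed downward.
|v_ground| = v₀ = 186.5 km/h
v_ground = 186.5 km/h (downward)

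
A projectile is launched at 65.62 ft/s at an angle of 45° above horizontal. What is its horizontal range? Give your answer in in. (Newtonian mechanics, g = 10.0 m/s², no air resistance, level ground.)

v₀ = 65.62 ft/s × 0.3048 = 20.001 m/s
R = v₀² × sin(2θ) / g = 20.001² × sin(2 × 45°) / 10.0 = 400.04 × 1.0 / 10.0 = 40.004 m
R = 40.004 m / 0.0254 = 1575 in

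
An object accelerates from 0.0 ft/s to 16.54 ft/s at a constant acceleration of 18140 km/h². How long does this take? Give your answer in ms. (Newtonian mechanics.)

v₀ = 0.0 ft/s × 0.3048 = 0.0 m/s
v = 16.54 ft/s × 0.3048 = 5.04139 m/s
a = 18140 km/h² × 7.716049382716049e-05 = 1.39969 m/s²
t = (v - v₀) / a = (5.04139 - 0.0) / 1.39969 = 3.60179 s
t = 3.60179 s / 0.001 = 3602 ms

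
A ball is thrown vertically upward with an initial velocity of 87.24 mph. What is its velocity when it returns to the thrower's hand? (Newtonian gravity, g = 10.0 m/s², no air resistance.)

By conservation of energy (no air resistance), the ball returns to the throw height with the same speed as launch, but directed downward.
|v_ground| = v₀ = 87.24 mph
v_ground = 87.24 mph (downward)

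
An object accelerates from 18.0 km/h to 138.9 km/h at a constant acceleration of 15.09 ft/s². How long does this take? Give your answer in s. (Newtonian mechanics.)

v₀ = 18.0 km/h × 0.2777777777777778 = 5.0 m/s
v = 138.9 km/h × 0.2777777777777778 = 38.5833 m/s
a = 15.09 ft/s² × 0.3048 = 4.59943 m/s²
t = (v - v₀) / a = (38.5833 - 5.0) / 4.59943 = 7.302 s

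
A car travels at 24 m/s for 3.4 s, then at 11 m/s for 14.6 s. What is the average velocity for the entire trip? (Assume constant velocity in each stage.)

d₁ = v₁t₁ = 24 × 3.4 = 81.6 m
d₂ = v₂t₂ = 11 × 14.6 = 160.6 m
d_total = 242.2 m, t_total = 18.0 s
v_avg = d_total/t_total = 242.2/18.0 = 13.46 m/s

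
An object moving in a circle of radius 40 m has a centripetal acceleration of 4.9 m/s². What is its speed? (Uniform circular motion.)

v = √(a_c × r) = √(4.9 × 40) = 14.0 m/s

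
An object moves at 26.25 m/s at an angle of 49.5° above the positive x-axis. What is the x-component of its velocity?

vₓ = v cos(θ) = 26.25 × cos(49.5°) = 17.05 m/s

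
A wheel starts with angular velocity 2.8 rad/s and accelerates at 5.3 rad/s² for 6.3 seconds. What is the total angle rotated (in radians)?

θ = ω₀t + ½αt² = 2.8×6.3 + ½×5.3×6.3² = 122.82 rad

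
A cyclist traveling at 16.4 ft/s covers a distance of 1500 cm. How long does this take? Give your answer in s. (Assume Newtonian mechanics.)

d = 1500 cm × 0.01 = 15.0 m
v = 16.4 ft/s × 0.3048 = 4.99872 m/s
t = d / v = 15.0 / 4.99872 = 3.001 s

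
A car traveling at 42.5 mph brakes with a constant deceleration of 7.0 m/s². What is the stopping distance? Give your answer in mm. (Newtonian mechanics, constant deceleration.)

v₀ = 42.5 mph × 0.44704 = 18.9992 m/s
d = v₀² / (2a) = 18.9992² / (2 × 7.0) = 360.97 / 14.0 = 25.7836 m
d = 25.7836 m / 0.001 = 25780 mm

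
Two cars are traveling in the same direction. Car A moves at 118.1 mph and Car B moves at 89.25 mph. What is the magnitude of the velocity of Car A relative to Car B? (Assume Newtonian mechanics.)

v_rel = |v_A - v_B| = |118.1 - 89.25| = 28.85 mph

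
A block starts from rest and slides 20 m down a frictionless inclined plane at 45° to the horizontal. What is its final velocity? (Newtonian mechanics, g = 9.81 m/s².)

a = g sin(θ) = 9.81 × sin(45°) = 6.9367 m/s²
v = √(2ad) = √(2 × 6.9367 × 20) = 16.66 m/s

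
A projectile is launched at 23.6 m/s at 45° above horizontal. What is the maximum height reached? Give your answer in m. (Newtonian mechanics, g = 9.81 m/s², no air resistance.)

H = v₀² × sin²(θ) / (2g) = 23.6² × sin(45°)² / (2 × 9.81) = 556.96 × 0.5 / 19.62 = 14.19 m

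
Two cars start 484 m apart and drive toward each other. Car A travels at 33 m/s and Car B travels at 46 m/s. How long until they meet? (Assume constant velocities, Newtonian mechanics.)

Combined speed: v_combined = 33 + 46 = 79 m/s
Time to meet: t = d/v_combined = 484/79 = 6.13 s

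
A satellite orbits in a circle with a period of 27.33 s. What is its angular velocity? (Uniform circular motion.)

ω = 2π/T = 2π/27.33 = 0.2299 rad/s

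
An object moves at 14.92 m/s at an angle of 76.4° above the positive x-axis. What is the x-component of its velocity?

vₓ = v cos(θ) = 14.92 × cos(76.4°) = 3.51 m/s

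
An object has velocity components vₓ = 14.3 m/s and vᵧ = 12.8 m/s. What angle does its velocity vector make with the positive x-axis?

θ = arctan(vᵧ/vₓ) = arctan(12.8/14.3) = 41.83°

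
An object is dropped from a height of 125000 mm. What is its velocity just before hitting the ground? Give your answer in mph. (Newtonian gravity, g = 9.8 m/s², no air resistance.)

h = 125000 mm × 0.001 = 125.0 m
v = √(2gh) = √(2 × 9.8 × 125.0) = 49.4975 m/s
v = 49.4975 m/s / 0.44704 = 110.7 mph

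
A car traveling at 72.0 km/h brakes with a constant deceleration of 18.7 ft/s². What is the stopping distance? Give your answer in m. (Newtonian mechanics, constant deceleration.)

v₀ = 72.0 km/h × 0.2777777777777778 = 20.0 m/s
a = 18.7 ft/s² × 0.3048 = 5.69976 m/s²
d = v₀² / (2a) = 20.0² / (2 × 5.69976) = 400.0 / 11.3995 = 35.09 m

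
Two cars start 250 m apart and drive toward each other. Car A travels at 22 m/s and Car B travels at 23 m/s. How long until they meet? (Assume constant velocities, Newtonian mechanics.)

Combined speed: v_combined = 22 + 23 = 45 m/s
Time to meet: t = d/v_combined = 250/45 = 5.56 s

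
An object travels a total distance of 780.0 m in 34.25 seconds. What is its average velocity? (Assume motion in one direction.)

v_avg = Δd / Δt = 780.0 / 34.25 = 22.77 m/s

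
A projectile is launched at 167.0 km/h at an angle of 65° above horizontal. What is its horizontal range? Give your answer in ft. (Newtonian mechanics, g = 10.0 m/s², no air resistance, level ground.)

v₀ = 167.0 km/h × 0.2777777777777778 = 46.3889 m/s
R = v₀² × sin(2θ) / g = 46.3889² × sin(2 × 65°) / 10.0 = 2151.93 × 0.766044 / 10.0 = 164.847 m
R = 164.847 m / 0.3048 = 540.8 ft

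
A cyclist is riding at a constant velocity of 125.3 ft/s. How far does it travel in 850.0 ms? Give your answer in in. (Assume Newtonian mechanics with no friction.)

v = 125.3 ft/s × 0.3048 = 38.1914 m/s
t = 850.0 ms × 0.001 = 0.85 s
d = v × t = 38.1914 × 0.85 = 32.4627 m
d = 32.4627 m / 0.0254 = 1278 in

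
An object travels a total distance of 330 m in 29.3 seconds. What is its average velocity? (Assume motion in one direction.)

v_avg = Δd / Δt = 330 / 29.3 = 11.26 m/s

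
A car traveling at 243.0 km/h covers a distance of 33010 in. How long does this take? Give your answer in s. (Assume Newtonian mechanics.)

d = 33010 in × 0.0254 = 838.454 m
v = 243.0 km/h × 0.2777777777777778 = 67.5 m/s
t = d / v = 838.454 / 67.5 = 12.42 s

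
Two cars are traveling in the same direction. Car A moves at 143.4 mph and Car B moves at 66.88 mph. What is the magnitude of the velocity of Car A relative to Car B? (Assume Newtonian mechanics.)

v_rel = |v_A - v_B| = |143.4 - 66.88| = 76.52 mph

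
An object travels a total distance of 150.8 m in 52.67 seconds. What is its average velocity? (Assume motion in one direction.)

v_avg = Δd / Δt = 150.8 / 52.67 = 2.86 m/s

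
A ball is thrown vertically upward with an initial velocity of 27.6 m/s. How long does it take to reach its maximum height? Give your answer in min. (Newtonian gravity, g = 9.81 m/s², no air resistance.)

t_up = v₀ / g = 27.6 / 9.81 = 2.81346 s
t_up = 2.81346 s / 60.0 = 0.04689 min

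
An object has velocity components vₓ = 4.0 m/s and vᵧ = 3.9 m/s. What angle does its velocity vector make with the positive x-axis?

θ = arctan(vᵧ/vₓ) = arctan(3.9/4.0) = 44.27°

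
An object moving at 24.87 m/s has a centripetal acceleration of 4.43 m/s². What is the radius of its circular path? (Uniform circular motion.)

r = v²/a_c = 24.87²/4.43 = 139.62 m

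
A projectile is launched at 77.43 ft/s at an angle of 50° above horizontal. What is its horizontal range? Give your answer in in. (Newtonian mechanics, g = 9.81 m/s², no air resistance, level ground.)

v₀ = 77.43 ft/s × 0.3048 = 23.6007 m/s
R = v₀² × sin(2θ) / g = 23.6007² × sin(2 × 50°) / 9.81 = 556.993 × 0.984808 / 9.81 = 55.9155 m
R = 55.9155 m / 0.0254 = 2201 in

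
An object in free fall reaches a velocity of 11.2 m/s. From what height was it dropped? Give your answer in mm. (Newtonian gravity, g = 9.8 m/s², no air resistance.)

h = v² / (2g) = 11.2² / (2 × 9.8) = 6.4 m
h = 6.4 m / 0.001 = 6400 mm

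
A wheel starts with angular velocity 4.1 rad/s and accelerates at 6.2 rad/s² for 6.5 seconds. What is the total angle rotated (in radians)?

θ = ω₀t + ½αt² = 4.1×6.5 + ½×6.2×6.5² = 157.62 rad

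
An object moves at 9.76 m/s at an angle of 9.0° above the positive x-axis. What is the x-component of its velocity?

vₓ = v cos(θ) = 9.76 × cos(9.0°) = 9.64 m/s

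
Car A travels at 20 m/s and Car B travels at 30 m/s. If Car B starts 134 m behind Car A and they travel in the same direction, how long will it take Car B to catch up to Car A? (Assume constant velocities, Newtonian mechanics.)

Relative speed: v_rel = 30 - 20 = 10 m/s
Time to catch: t = d₀/v_rel = 134/10 = 13.4 s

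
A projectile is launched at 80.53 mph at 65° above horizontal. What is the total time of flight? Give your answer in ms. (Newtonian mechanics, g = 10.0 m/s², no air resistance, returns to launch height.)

v₀ = 80.53 mph × 0.44704 = 36.0001 m/s
T = 2 × v₀ × sin(θ) / g = 2 × 36.0001 × sin(65°) / 10.0 = 2 × 36.0001 × 0.906308 / 10.0 = 6.52544 s
T = 6.52544 s / 0.001 = 6525 ms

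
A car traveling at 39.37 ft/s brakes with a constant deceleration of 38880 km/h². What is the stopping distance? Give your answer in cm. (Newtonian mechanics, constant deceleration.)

v₀ = 39.37 ft/s × 0.3048 = 12.0 m/s
a = 38880 km/h² × 7.716049382716049e-05 = 3.0 m/s²
d = v₀² / (2a) = 12.0² / (2 × 3.0) = 144.0 / 6.0 = 24.0 m
d = 24.0 m / 0.01 = 2400 cm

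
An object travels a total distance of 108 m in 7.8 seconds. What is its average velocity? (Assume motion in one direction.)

v_avg = Δd / Δt = 108 / 7.8 = 13.85 m/s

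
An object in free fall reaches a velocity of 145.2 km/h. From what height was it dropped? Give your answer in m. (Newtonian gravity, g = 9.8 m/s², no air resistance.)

v = 145.2 km/h × 0.2777777777777778 = 40.3333 m/s
h = v² / (2g) = 40.3333² / (2 × 9.8) = 83.0 m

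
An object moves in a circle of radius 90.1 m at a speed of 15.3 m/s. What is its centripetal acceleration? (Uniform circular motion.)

a_c = v²/r = 15.3²/90.1 = 234.09/90.1 = 2.6 m/s²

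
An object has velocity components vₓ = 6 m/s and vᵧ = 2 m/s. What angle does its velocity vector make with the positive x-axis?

θ = arctan(vᵧ/vₓ) = arctan(2/6) = 18.43°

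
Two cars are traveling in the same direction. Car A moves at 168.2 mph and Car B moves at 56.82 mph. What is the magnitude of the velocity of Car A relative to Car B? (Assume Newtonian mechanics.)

v_rel = |v_A - v_B| = |168.2 - 56.82| = 111.38 mph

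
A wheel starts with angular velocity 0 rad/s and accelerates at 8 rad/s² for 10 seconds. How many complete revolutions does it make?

θ = ω₀t + ½αt² = 0×10 + ½×8×10² = 400.0 rad
Total revolutions = θ/(2π) = 400.0/(2π) = 63.66
Complete revolutions = ⌊63.66⌋ = 63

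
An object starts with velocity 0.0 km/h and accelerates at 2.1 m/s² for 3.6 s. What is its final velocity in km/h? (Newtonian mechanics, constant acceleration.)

v₀ = 0.0 km/h × 0.2777777777777778 = 0.0 m/s
v = v₀ + a × t = 0.0 + 2.1 × 3.6 = 7.56 m/s
v = 7.56 m/s / 0.2777777777777778 = 27.22 km/h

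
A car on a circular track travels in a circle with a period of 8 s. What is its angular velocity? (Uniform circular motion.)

ω = 2π/T = 2π/8 = 0.7854 rad/s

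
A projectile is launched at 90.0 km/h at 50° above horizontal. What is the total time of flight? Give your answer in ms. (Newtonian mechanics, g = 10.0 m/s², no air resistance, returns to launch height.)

v₀ = 90.0 km/h × 0.2777777777777778 = 25.0 m/s
T = 2 × v₀ × sin(θ) / g = 2 × 25.0 × sin(50°) / 10.0 = 2 × 25.0 × 0.766044 / 10.0 = 3.83022 s
T = 3.83022 s / 0.001 = 3830 ms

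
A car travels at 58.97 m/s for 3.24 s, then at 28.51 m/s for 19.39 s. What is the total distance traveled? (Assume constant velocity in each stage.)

d₁ = v₁t₁ = 58.97 × 3.24 = 191.0628 m
d₂ = v₂t₂ = 28.51 × 19.39 = 552.8089 m
d_total = 191.0628 + 552.8089 = 743.87 m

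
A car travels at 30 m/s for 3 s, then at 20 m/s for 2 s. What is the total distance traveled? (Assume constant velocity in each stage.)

d₁ = v₁t₁ = 30 × 3 = 90 m
d₂ = v₂t₂ = 20 × 2 = 40 m
d_total = 90 + 40 = 130 m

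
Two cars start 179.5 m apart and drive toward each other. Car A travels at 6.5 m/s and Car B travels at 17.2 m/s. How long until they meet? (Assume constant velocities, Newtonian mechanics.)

Combined speed: v_combined = 6.5 + 17.2 = 23.7 m/s
Time to meet: t = d/v_combined = 179.5/23.7 = 7.57 s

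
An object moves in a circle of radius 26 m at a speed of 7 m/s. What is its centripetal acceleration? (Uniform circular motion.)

a_c = v²/r = 7²/26 = 49/26 = 1.88 m/s²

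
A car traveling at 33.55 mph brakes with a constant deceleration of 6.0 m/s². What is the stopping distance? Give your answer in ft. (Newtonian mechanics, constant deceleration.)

v₀ = 33.55 mph × 0.44704 = 14.9982 m/s
d = v₀² / (2a) = 14.9982² / (2 × 6.0) = 224.946 / 12.0 = 18.7455 m
d = 18.7455 m / 0.3048 = 61.5 ft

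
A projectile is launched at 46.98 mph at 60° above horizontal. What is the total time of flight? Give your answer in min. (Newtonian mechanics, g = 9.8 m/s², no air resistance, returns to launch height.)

v₀ = 46.98 mph × 0.44704 = 21.0019 m/s
T = 2 × v₀ × sin(θ) / g = 2 × 21.0019 × sin(60°) / 9.8 = 2 × 21.0019 × 0.866025 / 9.8 = 3.71187 s
T = 3.71187 s / 60.0 = 0.06186 min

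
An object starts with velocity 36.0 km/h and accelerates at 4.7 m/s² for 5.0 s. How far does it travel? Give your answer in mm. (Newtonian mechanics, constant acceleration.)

v₀ = 36.0 km/h × 0.2777777777777778 = 10.0 m/s
d = v₀ × t + ½ × a × t² = 10.0 × 5.0 + 0.5 × 4.7 × 5.0² = 108.75 m
d = 108.75 m / 0.001 = 108800 mm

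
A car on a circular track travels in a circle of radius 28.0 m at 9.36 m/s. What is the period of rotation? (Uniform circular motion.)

T = 2πr/v = 2π×28.0/9.36 = 18.8 s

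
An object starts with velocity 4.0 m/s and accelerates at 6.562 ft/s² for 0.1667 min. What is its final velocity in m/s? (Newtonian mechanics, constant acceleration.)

a = 6.562 ft/s² × 0.3048 = 2.000098 m/s²
t = 0.1667 min × 60.0 = 10.002 s
v = v₀ + a × t = 4.0 + 2.000098 × 10.002 = 24.0 m/s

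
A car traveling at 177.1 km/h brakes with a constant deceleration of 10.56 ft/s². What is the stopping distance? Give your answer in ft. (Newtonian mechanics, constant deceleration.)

v₀ = 177.1 km/h × 0.2777777777777778 = 49.1944 m/s
a = 10.56 ft/s² × 0.3048 = 3.21869 m/s²
d = v₀² / (2a) = 49.1944² / (2 × 3.21869) = 2420.09 / 6.43738 = 375.943 m
d = 375.943 m / 0.3048 = 1233 ft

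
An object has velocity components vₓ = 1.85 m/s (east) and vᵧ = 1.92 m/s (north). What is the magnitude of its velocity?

|v| = √(vₓ² + vᵧ²) = √(1.85² + 1.92²) = √(7.1089) = 2.67 m/s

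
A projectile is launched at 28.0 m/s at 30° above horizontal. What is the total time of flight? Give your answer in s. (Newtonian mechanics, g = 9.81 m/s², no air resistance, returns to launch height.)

T = 2 × v₀ × sin(θ) / g = 2 × 28.0 × sin(30°) / 9.81 = 2 × 28.0 × 0.5 / 9.81 = 2.854 s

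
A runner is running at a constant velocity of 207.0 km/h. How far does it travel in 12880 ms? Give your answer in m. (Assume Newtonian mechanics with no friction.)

v = 207.0 km/h × 0.2777777777777778 = 57.5 m/s
t = 12880 ms × 0.001 = 12.88 s
d = v × t = 57.5 × 12.88 = 740.6 m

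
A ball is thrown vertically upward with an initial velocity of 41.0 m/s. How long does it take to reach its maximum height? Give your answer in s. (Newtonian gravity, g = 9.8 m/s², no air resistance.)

t_up = v₀ / g = 41.0 / 9.8 = 4.184 s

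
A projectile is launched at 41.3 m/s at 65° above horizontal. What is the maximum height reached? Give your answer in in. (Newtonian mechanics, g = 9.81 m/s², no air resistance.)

H = v₀² × sin²(θ) / (2g) = 41.3² × sin(65°)² / (2 × 9.81) = 1705.69 × 0.821394 / 19.62 = 71.4089 m
H = 71.4089 m / 0.0254 = 2811 in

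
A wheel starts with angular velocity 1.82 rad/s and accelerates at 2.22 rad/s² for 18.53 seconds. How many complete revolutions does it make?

θ = ω₀t + ½αt² = 1.82×18.53 + ½×2.22×18.53² = 414.855199 rad
Total revolutions = θ/(2π) = 414.855199/(2π) = 66.03
Complete revolutions = ⌊66.03⌋ = 66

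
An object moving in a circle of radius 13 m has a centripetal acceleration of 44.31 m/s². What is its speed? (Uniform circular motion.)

v = √(a_c × r) = √(44.31 × 13) = 24.0 m/s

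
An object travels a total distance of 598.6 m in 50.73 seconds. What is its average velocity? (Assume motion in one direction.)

v_avg = Δd / Δt = 598.6 / 50.73 = 11.8 m/s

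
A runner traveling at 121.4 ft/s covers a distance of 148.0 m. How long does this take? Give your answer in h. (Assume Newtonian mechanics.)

v = 121.4 ft/s × 0.3048 = 37.0027 m/s
t = d / v = 148.0 / 37.0027 = 3.99971 s
t = 3.99971 s / 3600.0 = 0.001111 h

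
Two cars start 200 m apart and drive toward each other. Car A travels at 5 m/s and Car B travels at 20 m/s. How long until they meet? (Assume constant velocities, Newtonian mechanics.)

Combined speed: v_combined = 5 + 20 = 25 m/s
Time to meet: t = d/v_combined = 200/25 = 8.0 s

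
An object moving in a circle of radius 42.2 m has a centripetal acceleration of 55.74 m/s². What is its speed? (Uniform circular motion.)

v = √(a_c × r) = √(55.74 × 42.2) = 48.5 m/s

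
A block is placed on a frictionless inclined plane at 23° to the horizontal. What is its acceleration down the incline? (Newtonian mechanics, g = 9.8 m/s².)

a = g sin(θ) = 9.8 × sin(23°) = 9.8 × 0.3907 = 3.83 m/s²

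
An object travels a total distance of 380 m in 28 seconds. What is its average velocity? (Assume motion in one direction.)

v_avg = Δd / Δt = 380 / 28 = 13.57 m/s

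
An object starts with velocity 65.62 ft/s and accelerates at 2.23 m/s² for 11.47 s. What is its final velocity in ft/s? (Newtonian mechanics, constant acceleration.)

v₀ = 65.62 ft/s × 0.3048 = 20.001 m/s
v = v₀ + a × t = 20.001 + 2.23 × 11.47 = 45.5791 m/s
v = 45.5791 m/s / 0.3048 = 149.5 ft/s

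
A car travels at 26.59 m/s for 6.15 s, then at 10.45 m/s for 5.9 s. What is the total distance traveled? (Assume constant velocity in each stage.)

d₁ = v₁t₁ = 26.59 × 6.15 = 163.5285 m
d₂ = v₂t₂ = 10.45 × 5.9 = 61.655 m
d_total = 163.5285 + 61.655 = 225.18 m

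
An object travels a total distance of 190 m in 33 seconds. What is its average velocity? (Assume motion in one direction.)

v_avg = Δd / Δt = 190 / 33 = 5.76 m/s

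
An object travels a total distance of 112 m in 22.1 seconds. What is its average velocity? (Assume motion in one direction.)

v_avg = Δd / Δt = 112 / 22.1 = 5.07 m/s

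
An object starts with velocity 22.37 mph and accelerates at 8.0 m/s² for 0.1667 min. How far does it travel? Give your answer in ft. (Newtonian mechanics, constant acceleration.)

v₀ = 22.37 mph × 0.44704 = 10.0003 m/s
t = 0.1667 min × 60.0 = 10.002 s
d = v₀ × t + ½ × a × t² = 10.0003 × 10.002 + 0.5 × 8.0 × 10.002² = 500.183 m
d = 500.183 m / 0.3048 = 1641 ft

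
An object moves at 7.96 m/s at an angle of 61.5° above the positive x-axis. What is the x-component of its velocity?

vₓ = v cos(θ) = 7.96 × cos(61.5°) = 3.8 m/s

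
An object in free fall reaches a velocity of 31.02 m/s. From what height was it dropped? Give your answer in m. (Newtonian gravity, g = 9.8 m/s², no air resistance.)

h = v² / (2g) = 31.02² / (2 × 9.8) = 49.09 m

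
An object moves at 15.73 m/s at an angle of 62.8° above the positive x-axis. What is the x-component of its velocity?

vₓ = v cos(θ) = 15.73 × cos(62.8°) = 7.19 m/s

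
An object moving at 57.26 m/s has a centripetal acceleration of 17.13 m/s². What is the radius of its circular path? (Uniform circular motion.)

r = v²/a_c = 57.26²/17.13 = 191.4 m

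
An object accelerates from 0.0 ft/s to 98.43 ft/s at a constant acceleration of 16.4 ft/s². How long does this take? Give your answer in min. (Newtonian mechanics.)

v₀ = 0.0 ft/s × 0.3048 = 0.0 m/s
v = 98.43 ft/s × 0.3048 = 30.0015 m/s
a = 16.4 ft/s² × 0.3048 = 4.99872 m/s²
t = (v - v₀) / a = (30.0015 - 0.0) / 4.99872 = 6.00184 s
t = 6.00184 s / 60.0 = 0.1 min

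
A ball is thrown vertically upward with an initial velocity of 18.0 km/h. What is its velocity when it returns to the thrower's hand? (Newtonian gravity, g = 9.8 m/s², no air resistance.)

By conservation of energy (no air resistance), the ball returns to the throw height with the same speed as launch, but directed downward.
|v_ground| = v₀ = 18.0 km/h
v_ground = 18.0 km/h (downward)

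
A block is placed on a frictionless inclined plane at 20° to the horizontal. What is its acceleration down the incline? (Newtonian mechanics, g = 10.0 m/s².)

a = g sin(θ) = 10.0 × sin(20°) = 10.0 × 0.342 = 3.42 m/s²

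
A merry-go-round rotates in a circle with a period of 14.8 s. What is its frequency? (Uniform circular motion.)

f = 1/T = 1/14.8 = 0.0676 Hz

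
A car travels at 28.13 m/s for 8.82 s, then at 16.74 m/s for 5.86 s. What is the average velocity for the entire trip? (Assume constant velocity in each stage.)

d₁ = v₁t₁ = 28.13 × 8.82 = 248.1066 m
d₂ = v₂t₂ = 16.74 × 5.86 = 98.0964 m
d_total = 346.203 m, t_total = 14.68 s
v_avg = d_total/t_total = 346.203/14.68 = 23.58 m/s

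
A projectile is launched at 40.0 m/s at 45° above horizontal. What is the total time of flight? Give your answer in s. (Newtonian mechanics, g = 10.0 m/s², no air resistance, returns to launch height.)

T = 2 × v₀ × sin(θ) / g = 2 × 40.0 × sin(45°) / 10.0 = 2 × 40.0 × 0.707107 / 10.0 = 5.657 s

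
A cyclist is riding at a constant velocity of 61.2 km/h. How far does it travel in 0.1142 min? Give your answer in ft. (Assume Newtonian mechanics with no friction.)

v = 61.2 km/h × 0.2777777777777778 = 17.0 m/s
t = 0.1142 min × 60.0 = 6.852 s
d = v × t = 17.0 × 6.852 = 116.484 m
d = 116.484 m / 0.3048 = 382.2 ft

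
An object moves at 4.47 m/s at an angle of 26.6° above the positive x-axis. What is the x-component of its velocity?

vₓ = v cos(θ) = 4.47 × cos(26.6°) = 4.0 m/s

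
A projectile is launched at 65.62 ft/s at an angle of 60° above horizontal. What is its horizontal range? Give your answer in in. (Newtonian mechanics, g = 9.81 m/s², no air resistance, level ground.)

v₀ = 65.62 ft/s × 0.3048 = 20.001 m/s
R = v₀² × sin(2θ) / g = 20.001² × sin(2 × 60°) / 9.81 = 400.04 × 0.866025 / 9.81 = 35.3155 m
R = 35.3155 m / 0.0254 = 1390 in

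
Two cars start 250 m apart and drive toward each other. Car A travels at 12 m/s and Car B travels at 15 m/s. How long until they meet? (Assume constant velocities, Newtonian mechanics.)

Combined speed: v_combined = 12 + 15 = 27 m/s
Time to meet: t = d/v_combined = 250/27 = 9.26 s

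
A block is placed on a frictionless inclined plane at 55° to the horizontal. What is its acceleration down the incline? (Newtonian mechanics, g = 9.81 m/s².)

a = g sin(θ) = 9.81 × sin(55°) = 9.81 × 0.8192 = 8.04 m/s²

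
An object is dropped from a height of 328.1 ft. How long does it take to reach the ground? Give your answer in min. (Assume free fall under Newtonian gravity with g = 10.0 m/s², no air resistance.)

h = 328.1 ft × 0.3048 = 100.005 m
t = √(2h/g) = √(2 × 100.005 / 10.0) = 4.47225 s
t = 4.47225 s / 60.0 = 0.07454 min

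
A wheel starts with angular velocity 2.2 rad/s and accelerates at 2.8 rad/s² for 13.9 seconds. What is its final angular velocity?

ω = ω₀ + αt = 2.2 + 2.8 × 13.9 = 41.12 rad/s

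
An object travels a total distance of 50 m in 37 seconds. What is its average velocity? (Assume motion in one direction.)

v_avg = Δd / Δt = 50 / 37 = 1.35 m/s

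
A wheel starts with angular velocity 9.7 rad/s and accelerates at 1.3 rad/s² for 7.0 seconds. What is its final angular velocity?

ω = ω₀ + αt = 9.7 + 1.3 × 7.0 = 18.8 rad/s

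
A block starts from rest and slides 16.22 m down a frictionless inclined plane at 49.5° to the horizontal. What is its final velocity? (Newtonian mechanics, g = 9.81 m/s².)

a = g sin(θ) = 9.81 × sin(49.5°) = 7.4596 m/s²
v = √(2ad) = √(2 × 7.4596 × 16.22) = 15.56 m/s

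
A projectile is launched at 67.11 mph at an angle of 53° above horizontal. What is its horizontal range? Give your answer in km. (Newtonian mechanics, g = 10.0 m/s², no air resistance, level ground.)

v₀ = 67.11 mph × 0.44704 = 30.0009 m/s
R = v₀² × sin(2θ) / g = 30.0009² × sin(2 × 53°) / 10.0 = 900.054 × 0.961262 / 10.0 = 86.5188 m
R = 86.5188 m / 1000.0 = 0.08652 km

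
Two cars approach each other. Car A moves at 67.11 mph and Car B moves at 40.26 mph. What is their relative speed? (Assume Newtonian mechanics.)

v_rel = v_A + v_B = 67.11 + 40.26 = 107.37 mph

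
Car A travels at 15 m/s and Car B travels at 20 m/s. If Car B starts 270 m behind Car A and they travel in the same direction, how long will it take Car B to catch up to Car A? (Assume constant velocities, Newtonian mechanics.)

Relative speed: v_rel = 20 - 15 = 5 m/s
Time to catch: t = d₀/v_rel = 270/5 = 54.0 s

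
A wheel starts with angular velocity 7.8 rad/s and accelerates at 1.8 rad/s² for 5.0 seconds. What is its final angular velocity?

ω = ω₀ + αt = 7.8 + 1.8 × 5.0 = 16.8 rad/s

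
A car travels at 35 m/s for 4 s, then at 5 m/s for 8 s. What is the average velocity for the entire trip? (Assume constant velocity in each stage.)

d₁ = v₁t₁ = 35 × 4 = 140 m
d₂ = v₂t₂ = 5 × 8 = 40 m
d_total = 180 m, t_total = 12 s
v_avg = d_total/t_total = 180/12 = 15.0 m/s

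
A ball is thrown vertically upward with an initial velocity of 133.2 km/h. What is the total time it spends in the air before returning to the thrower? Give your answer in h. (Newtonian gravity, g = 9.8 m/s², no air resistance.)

v₀ = 133.2 km/h × 0.2777777777777778 = 37.0 m/s
t_total = 2 × v₀ / g = 2 × 37.0 / 9.8 = 7.55102 s
t_total = 7.55102 s / 3600.0 = 0.002098 h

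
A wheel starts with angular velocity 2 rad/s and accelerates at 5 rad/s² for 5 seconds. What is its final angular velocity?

ω = ω₀ + αt = 2 + 5 × 5 = 27 rad/s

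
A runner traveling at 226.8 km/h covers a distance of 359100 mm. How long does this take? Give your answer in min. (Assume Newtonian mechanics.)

d = 359100 mm × 0.001 = 359.1 m
v = 226.8 km/h × 0.2777777777777778 = 63.0 m/s
t = d / v = 359.1 / 63.0 = 5.7 s
t = 5.7 s / 60.0 = 0.095 min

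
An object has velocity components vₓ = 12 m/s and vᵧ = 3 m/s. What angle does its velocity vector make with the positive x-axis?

θ = arctan(vᵧ/vₓ) = arctan(3/12) = 14.04°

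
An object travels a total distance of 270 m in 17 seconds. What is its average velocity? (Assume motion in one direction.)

v_avg = Δd / Δt = 270 / 17 = 15.88 m/s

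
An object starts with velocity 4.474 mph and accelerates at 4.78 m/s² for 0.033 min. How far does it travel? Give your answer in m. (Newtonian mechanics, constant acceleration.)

v₀ = 4.474 mph × 0.44704 = 2.00006 m/s
t = 0.033 min × 60.0 = 1.98 s
d = v₀ × t + ½ × a × t² = 2.00006 × 1.98 + 0.5 × 4.78 × 1.98² = 13.33 m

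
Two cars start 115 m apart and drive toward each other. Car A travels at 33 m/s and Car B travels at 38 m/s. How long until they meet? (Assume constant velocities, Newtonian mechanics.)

Combined speed: v_combined = 33 + 38 = 71 m/s
Time to meet: t = d/v_combined = 115/71 = 1.62 s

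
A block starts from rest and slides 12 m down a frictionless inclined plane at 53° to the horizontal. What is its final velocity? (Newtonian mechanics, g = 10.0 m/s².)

a = g sin(θ) = 10.0 × sin(53°) = 7.9864 m/s²
v = √(2ad) = √(2 × 7.9864 × 12) = 13.84 m/s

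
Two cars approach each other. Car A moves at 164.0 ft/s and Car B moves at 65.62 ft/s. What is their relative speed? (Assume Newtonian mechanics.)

v_rel = v_A + v_B = 164.0 + 65.62 = 229.62 ft/s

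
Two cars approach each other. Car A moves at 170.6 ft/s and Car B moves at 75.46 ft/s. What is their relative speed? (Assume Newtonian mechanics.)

v_rel = v_A + v_B = 170.6 + 75.46 = 246.06 ft/s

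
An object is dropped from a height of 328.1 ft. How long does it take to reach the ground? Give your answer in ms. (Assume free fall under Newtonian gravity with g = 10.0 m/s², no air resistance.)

h = 328.1 ft × 0.3048 = 100.005 m
t = √(2h/g) = √(2 × 100.005 / 10.0) = 4.47225 s
t = 4.47225 s / 0.001 = 4472 ms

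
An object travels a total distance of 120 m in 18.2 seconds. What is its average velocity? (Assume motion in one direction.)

v_avg = Δd / Δt = 120 / 18.2 = 6.59 m/s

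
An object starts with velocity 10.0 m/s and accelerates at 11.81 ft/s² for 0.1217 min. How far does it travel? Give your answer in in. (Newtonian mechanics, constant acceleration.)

a = 11.81 ft/s² × 0.3048 = 3.59969 m/s²
t = 0.1217 min × 60.0 = 7.302 s
d = v₀ × t + ½ × a × t² = 10.0 × 7.302 + 0.5 × 3.59969 × 7.302² = 168.986 m
d = 168.986 m / 0.0254 = 6653 in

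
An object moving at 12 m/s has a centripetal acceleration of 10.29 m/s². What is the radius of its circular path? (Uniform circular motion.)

r = v²/a_c = 12²/10.29 = 13.99 m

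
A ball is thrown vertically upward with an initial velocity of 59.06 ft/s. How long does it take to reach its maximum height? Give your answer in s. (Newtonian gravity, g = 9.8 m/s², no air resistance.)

v₀ = 59.06 ft/s × 0.3048 = 18.0015 m/s
t_up = v₀ / g = 18.0015 / 9.8 = 1.837 s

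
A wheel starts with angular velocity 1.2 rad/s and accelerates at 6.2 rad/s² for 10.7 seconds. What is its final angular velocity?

ω = ω₀ + αt = 1.2 + 6.2 × 10.7 = 67.54 rad/s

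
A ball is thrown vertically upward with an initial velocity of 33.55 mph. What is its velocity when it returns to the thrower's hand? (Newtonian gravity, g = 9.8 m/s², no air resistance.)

By conservation of energy (no air resistance), the ball returns to the throw height with the same speed as launch, but directed downward.
|v_ground| = v₀ = 33.55 mph
v_ground = 33.55 mph (downward)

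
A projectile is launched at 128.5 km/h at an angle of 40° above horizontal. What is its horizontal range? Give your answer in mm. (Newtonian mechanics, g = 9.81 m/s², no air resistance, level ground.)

v₀ = 128.5 km/h × 0.2777777777777778 = 35.6944 m/s
R = v₀² × sin(2θ) / g = 35.6944² × sin(2 × 40°) / 9.81 = 1274.09 × 0.984808 / 9.81 = 127.904 m
R = 127.904 m / 0.001 = 127900 mm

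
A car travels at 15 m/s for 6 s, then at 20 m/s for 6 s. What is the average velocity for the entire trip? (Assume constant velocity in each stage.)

d₁ = v₁t₁ = 15 × 6 = 90 m
d₂ = v₂t₂ = 20 × 6 = 120 m
d_total = 210 m, t_total = 12 s
v_avg = d_total/t_total = 210/12 = 17.5 m/s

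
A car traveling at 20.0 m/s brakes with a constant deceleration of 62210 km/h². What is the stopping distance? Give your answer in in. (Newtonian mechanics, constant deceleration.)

a = 62210 km/h² × 7.716049382716049e-05 = 4.80015 m/s²
d = v₀² / (2a) = 20.0² / (2 × 4.80015) = 400.0 / 9.6003 = 41.6654 m
d = 41.6654 m / 0.0254 = 1640 in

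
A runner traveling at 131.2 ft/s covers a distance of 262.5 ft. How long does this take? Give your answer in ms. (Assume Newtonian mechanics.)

d = 262.5 ft × 0.3048 = 80.01 m
v = 131.2 ft/s × 0.3048 = 39.9898 m/s
t = d / v = 80.01 / 39.9898 = 2.00076 s
t = 2.00076 s / 0.001 = 2001 ms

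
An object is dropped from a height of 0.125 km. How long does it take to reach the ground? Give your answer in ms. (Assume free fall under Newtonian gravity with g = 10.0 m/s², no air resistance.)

h = 0.125 km × 1000.0 = 125.0 m
t = √(2h/g) = √(2 × 125.0 / 10.0) = 5.0 s
t = 5.0 s / 0.001 = 5000 ms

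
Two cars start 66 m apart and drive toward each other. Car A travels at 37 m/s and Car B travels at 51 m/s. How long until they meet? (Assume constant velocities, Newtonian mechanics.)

Combined speed: v_combined = 37 + 51 = 88 m/s
Time to meet: t = d/v_combined = 66/88 = 0.75 s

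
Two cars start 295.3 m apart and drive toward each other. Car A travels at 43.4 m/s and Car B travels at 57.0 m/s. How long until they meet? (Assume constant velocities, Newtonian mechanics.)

Combined speed: v_combined = 43.4 + 57.0 = 100.4 m/s
Time to meet: t = d/v_combined = 295.3/100.4 = 2.94 s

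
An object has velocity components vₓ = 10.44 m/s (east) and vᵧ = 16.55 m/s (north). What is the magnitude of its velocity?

|v| = √(vₓ² + vᵧ²) = √(10.44² + 16.55²) = √(382.8961) = 19.57 m/s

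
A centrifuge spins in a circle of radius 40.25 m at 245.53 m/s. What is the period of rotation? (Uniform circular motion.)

T = 2πr/v = 2π×40.25/245.53 = 1.03 s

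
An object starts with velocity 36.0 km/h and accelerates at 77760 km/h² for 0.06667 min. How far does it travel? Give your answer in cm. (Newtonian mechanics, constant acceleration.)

v₀ = 36.0 km/h × 0.2777777777777778 = 10.0 m/s
a = 77760 km/h² × 7.716049382716049e-05 = 6.0 m/s²
t = 0.06667 min × 60.0 = 4.0002 s
d = v₀ × t + ½ × a × t² = 10.0 × 4.0002 + 0.5 × 6.0 × 4.0002² = 88.0068 m
d = 88.0068 m / 0.01 = 8801 cm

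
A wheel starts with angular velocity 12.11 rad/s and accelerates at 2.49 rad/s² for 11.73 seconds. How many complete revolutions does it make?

θ = ω₀t + ½αt² = 12.11×11.73 + ½×2.49×11.73² = 313.3534605 rad
Total revolutions = θ/(2π) = 313.3534605/(2π) = 49.87
Complete revolutions = ⌊49.87⌋ = 49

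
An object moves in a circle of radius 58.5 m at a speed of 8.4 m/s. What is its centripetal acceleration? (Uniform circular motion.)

a_c = v²/r = 8.4²/58.5 = 70.56/58.5 = 1.21 m/s²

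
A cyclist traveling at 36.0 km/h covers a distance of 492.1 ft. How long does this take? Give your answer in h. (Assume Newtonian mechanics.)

d = 492.1 ft × 0.3048 = 149.992 m
v = 36.0 km/h × 0.2777777777777778 = 10.0 m/s
t = d / v = 149.992 / 10.0 = 14.9992 s
t = 14.9992 s / 3600.0 = 0.004166 h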